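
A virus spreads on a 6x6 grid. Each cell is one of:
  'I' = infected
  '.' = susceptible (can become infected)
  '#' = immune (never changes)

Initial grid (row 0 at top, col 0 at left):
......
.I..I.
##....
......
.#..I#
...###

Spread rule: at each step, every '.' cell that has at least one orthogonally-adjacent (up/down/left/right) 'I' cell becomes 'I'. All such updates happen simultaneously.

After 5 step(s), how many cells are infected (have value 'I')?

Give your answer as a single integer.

Step 0 (initial): 3 infected
Step 1: +9 new -> 12 infected
Step 2: +10 new -> 22 infected
Step 3: +2 new -> 24 infected
Step 4: +2 new -> 26 infected
Step 5: +2 new -> 28 infected

Answer: 28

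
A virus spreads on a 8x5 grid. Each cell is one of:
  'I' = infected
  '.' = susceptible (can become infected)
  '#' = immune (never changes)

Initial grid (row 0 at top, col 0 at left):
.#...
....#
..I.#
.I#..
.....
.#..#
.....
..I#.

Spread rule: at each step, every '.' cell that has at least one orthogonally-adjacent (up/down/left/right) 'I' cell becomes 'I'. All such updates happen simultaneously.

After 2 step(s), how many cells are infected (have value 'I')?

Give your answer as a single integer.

Step 0 (initial): 3 infected
Step 1: +7 new -> 10 infected
Step 2: +11 new -> 21 infected

Answer: 21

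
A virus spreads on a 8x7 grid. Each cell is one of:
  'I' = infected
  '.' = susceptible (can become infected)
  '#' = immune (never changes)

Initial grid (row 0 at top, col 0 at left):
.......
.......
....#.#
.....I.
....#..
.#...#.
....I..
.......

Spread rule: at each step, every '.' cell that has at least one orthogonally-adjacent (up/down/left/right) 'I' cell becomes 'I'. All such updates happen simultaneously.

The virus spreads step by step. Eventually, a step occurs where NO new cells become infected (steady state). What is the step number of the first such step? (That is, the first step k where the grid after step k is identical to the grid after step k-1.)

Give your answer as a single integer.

Step 0 (initial): 2 infected
Step 1: +8 new -> 10 infected
Step 2: +8 new -> 18 infected
Step 3: +11 new -> 29 infected
Step 4: +8 new -> 37 infected
Step 5: +7 new -> 44 infected
Step 6: +4 new -> 48 infected
Step 7: +2 new -> 50 infected
Step 8: +1 new -> 51 infected
Step 9: +0 new -> 51 infected

Answer: 9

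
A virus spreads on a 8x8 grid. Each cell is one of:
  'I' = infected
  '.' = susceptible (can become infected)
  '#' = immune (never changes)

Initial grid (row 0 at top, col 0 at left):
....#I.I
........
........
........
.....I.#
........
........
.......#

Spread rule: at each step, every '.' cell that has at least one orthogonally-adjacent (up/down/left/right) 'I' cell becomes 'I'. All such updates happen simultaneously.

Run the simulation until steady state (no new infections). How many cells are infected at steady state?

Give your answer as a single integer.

Step 0 (initial): 3 infected
Step 1: +7 new -> 10 infected
Step 2: +10 new -> 20 infected
Step 3: +11 new -> 31 infected
Step 4: +10 new -> 41 infected
Step 5: +8 new -> 49 infected
Step 6: +7 new -> 56 infected
Step 7: +4 new -> 60 infected
Step 8: +1 new -> 61 infected
Step 9: +0 new -> 61 infected

Answer: 61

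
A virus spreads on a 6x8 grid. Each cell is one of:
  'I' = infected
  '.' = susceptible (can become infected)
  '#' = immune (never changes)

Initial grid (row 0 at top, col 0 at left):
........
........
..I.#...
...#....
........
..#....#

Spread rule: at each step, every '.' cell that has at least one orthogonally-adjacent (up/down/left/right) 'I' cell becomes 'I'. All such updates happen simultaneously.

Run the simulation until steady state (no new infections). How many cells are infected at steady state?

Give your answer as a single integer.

Step 0 (initial): 1 infected
Step 1: +4 new -> 5 infected
Step 2: +6 new -> 11 infected
Step 3: +7 new -> 18 infected
Step 4: +7 new -> 25 infected
Step 5: +7 new -> 32 infected
Step 6: +6 new -> 38 infected
Step 7: +5 new -> 43 infected
Step 8: +1 new -> 44 infected
Step 9: +0 new -> 44 infected

Answer: 44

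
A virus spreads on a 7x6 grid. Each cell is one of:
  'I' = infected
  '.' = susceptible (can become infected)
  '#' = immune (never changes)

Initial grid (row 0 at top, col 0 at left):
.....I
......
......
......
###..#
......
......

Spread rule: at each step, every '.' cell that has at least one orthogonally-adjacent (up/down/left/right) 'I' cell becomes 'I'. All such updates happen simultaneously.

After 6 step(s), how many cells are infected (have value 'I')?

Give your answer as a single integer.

Step 0 (initial): 1 infected
Step 1: +2 new -> 3 infected
Step 2: +3 new -> 6 infected
Step 3: +4 new -> 10 infected
Step 4: +4 new -> 14 infected
Step 5: +5 new -> 19 infected
Step 6: +5 new -> 24 infected

Answer: 24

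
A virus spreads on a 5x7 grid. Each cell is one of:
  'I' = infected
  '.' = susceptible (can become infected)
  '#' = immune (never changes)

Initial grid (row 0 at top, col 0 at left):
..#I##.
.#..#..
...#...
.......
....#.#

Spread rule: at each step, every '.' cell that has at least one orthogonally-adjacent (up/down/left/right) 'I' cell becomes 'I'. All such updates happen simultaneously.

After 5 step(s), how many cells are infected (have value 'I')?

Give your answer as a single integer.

Answer: 10

Derivation:
Step 0 (initial): 1 infected
Step 1: +1 new -> 2 infected
Step 2: +1 new -> 3 infected
Step 3: +1 new -> 4 infected
Step 4: +2 new -> 6 infected
Step 5: +4 new -> 10 infected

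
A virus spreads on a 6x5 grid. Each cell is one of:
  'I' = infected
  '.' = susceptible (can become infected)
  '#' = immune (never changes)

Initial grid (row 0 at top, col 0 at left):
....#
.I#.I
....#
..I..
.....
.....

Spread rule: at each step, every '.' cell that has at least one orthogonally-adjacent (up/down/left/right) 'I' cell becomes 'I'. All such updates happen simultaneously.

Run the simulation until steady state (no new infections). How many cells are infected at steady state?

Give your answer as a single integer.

Step 0 (initial): 3 infected
Step 1: +8 new -> 11 infected
Step 2: +10 new -> 21 infected
Step 3: +4 new -> 25 infected
Step 4: +2 new -> 27 infected
Step 5: +0 new -> 27 infected

Answer: 27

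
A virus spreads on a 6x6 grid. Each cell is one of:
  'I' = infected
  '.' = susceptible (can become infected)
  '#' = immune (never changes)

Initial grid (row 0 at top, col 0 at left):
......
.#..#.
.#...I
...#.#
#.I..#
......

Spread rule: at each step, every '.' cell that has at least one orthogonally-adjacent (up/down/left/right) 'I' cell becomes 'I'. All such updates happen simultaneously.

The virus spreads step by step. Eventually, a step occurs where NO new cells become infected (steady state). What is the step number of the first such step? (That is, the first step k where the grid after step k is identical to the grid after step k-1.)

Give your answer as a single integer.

Step 0 (initial): 2 infected
Step 1: +6 new -> 8 infected
Step 2: +8 new -> 16 infected
Step 3: +6 new -> 22 infected
Step 4: +4 new -> 26 infected
Step 5: +2 new -> 28 infected
Step 6: +1 new -> 29 infected
Step 7: +0 new -> 29 infected

Answer: 7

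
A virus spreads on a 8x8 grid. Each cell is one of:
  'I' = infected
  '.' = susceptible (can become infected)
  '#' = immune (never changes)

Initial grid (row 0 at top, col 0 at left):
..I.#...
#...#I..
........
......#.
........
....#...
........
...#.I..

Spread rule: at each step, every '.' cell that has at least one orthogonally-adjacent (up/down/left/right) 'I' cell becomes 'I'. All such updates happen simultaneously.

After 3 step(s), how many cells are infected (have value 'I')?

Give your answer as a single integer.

Answer: 35

Derivation:
Step 0 (initial): 3 infected
Step 1: +9 new -> 12 infected
Step 2: +13 new -> 25 infected
Step 3: +10 new -> 35 infected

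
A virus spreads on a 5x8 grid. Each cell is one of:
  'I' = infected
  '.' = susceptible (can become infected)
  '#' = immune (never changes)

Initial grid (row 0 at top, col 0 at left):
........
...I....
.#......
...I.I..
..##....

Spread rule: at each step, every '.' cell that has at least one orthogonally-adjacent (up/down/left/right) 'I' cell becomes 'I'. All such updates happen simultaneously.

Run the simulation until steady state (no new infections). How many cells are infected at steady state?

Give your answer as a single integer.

Step 0 (initial): 3 infected
Step 1: +9 new -> 12 infected
Step 2: +11 new -> 23 infected
Step 3: +8 new -> 31 infected
Step 4: +5 new -> 36 infected
Step 5: +1 new -> 37 infected
Step 6: +0 new -> 37 infected

Answer: 37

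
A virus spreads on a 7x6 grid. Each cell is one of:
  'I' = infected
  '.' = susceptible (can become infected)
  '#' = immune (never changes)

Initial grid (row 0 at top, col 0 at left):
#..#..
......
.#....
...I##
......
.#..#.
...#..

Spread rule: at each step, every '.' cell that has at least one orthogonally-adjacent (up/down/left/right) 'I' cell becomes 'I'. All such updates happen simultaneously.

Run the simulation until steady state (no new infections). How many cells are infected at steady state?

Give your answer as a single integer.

Answer: 34

Derivation:
Step 0 (initial): 1 infected
Step 1: +3 new -> 4 infected
Step 2: +7 new -> 11 infected
Step 3: +7 new -> 18 infected
Step 4: +8 new -> 26 infected
Step 5: +6 new -> 32 infected
Step 6: +2 new -> 34 infected
Step 7: +0 new -> 34 infected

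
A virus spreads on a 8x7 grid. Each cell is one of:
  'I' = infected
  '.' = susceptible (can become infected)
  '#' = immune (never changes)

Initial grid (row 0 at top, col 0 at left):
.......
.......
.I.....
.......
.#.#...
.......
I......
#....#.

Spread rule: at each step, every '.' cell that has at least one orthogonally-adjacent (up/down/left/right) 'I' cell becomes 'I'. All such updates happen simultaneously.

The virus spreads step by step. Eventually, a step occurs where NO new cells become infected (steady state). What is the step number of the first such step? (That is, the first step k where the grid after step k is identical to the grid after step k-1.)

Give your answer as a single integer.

Step 0 (initial): 2 infected
Step 1: +6 new -> 8 infected
Step 2: +10 new -> 18 infected
Step 3: +9 new -> 27 infected
Step 4: +7 new -> 34 infected
Step 5: +8 new -> 42 infected
Step 6: +6 new -> 48 infected
Step 7: +4 new -> 52 infected
Step 8: +0 new -> 52 infected

Answer: 8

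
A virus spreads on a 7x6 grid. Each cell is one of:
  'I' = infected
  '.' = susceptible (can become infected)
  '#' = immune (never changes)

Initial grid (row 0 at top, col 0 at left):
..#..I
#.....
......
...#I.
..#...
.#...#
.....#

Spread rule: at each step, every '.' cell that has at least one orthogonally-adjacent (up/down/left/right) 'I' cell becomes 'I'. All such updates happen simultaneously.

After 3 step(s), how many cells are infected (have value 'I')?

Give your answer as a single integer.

Step 0 (initial): 2 infected
Step 1: +5 new -> 7 infected
Step 2: +7 new -> 14 infected
Step 3: +4 new -> 18 infected

Answer: 18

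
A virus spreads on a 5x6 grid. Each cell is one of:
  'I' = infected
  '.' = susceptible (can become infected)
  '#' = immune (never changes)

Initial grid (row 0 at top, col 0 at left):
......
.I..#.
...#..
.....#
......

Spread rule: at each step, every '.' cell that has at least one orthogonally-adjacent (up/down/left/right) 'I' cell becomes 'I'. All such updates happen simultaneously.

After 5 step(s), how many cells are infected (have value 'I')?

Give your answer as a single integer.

Step 0 (initial): 1 infected
Step 1: +4 new -> 5 infected
Step 2: +6 new -> 11 infected
Step 3: +4 new -> 15 infected
Step 4: +4 new -> 19 infected
Step 5: +3 new -> 22 infected

Answer: 22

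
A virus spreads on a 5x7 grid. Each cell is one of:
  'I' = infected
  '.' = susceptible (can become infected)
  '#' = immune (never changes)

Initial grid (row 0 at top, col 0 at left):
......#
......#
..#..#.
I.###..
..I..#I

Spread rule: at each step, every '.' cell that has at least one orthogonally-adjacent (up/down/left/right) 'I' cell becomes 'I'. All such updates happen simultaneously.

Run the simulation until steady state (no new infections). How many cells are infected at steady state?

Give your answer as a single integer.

Step 0 (initial): 3 infected
Step 1: +6 new -> 9 infected
Step 2: +5 new -> 14 infected
Step 3: +2 new -> 16 infected
Step 4: +2 new -> 18 infected
Step 5: +2 new -> 20 infected
Step 6: +3 new -> 23 infected
Step 7: +3 new -> 26 infected
Step 8: +1 new -> 27 infected
Step 9: +0 new -> 27 infected

Answer: 27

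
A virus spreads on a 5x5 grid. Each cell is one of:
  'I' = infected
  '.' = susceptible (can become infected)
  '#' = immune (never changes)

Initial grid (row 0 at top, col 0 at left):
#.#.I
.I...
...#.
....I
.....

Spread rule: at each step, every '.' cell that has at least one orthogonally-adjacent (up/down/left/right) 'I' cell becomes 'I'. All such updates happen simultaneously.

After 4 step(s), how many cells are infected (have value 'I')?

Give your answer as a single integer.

Step 0 (initial): 3 infected
Step 1: +9 new -> 12 infected
Step 2: +6 new -> 18 infected
Step 3: +3 new -> 21 infected
Step 4: +1 new -> 22 infected

Answer: 22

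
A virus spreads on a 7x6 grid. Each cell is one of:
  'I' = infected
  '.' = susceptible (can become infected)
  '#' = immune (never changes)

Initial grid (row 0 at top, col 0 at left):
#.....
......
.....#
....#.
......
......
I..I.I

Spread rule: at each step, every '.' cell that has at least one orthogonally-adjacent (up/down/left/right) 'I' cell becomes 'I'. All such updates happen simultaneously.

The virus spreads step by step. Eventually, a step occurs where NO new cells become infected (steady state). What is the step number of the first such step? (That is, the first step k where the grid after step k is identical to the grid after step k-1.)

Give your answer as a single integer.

Answer: 9

Derivation:
Step 0 (initial): 3 infected
Step 1: +6 new -> 9 infected
Step 2: +6 new -> 15 infected
Step 3: +6 new -> 21 infected
Step 4: +4 new -> 25 infected
Step 5: +5 new -> 30 infected
Step 6: +4 new -> 34 infected
Step 7: +4 new -> 38 infected
Step 8: +1 new -> 39 infected
Step 9: +0 new -> 39 infected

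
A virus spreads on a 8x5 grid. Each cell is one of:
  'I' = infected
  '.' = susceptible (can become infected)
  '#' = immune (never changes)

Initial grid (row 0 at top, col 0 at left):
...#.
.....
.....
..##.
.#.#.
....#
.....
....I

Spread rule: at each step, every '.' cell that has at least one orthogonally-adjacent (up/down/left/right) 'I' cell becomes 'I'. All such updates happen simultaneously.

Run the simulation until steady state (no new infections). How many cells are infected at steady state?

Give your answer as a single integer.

Answer: 34

Derivation:
Step 0 (initial): 1 infected
Step 1: +2 new -> 3 infected
Step 2: +2 new -> 5 infected
Step 3: +3 new -> 8 infected
Step 4: +3 new -> 11 infected
Step 5: +3 new -> 14 infected
Step 6: +1 new -> 15 infected
Step 7: +1 new -> 16 infected
Step 8: +1 new -> 17 infected
Step 9: +2 new -> 19 infected
Step 10: +2 new -> 21 infected
Step 11: +3 new -> 24 infected
Step 12: +3 new -> 27 infected
Step 13: +3 new -> 30 infected
Step 14: +2 new -> 32 infected
Step 15: +2 new -> 34 infected
Step 16: +0 new -> 34 infected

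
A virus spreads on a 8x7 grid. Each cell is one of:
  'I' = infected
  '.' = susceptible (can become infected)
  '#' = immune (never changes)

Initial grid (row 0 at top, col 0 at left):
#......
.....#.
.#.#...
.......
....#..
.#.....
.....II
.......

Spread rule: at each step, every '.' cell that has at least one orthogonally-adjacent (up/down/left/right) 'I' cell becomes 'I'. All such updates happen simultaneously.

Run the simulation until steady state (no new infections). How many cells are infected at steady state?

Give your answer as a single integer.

Step 0 (initial): 2 infected
Step 1: +5 new -> 7 infected
Step 2: +5 new -> 12 infected
Step 3: +5 new -> 17 infected
Step 4: +7 new -> 24 infected
Step 5: +6 new -> 30 infected
Step 6: +6 new -> 36 infected
Step 7: +6 new -> 42 infected
Step 8: +3 new -> 45 infected
Step 9: +3 new -> 48 infected
Step 10: +2 new -> 50 infected
Step 11: +0 new -> 50 infected

Answer: 50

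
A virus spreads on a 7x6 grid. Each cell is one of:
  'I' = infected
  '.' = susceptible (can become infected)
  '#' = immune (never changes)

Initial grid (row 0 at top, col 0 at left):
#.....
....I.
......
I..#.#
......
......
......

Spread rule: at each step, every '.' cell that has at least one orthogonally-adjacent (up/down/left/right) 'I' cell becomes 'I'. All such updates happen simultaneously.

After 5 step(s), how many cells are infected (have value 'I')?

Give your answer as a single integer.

Answer: 37

Derivation:
Step 0 (initial): 2 infected
Step 1: +7 new -> 9 infected
Step 2: +11 new -> 20 infected
Step 3: +7 new -> 27 infected
Step 4: +6 new -> 33 infected
Step 5: +4 new -> 37 infected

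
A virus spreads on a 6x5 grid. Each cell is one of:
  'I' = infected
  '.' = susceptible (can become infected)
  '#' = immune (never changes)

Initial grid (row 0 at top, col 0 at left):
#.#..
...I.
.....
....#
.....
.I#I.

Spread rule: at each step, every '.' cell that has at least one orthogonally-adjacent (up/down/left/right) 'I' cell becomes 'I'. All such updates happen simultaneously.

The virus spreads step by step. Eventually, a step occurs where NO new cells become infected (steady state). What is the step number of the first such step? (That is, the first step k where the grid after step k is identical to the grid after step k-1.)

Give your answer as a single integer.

Answer: 5

Derivation:
Step 0 (initial): 3 infected
Step 1: +8 new -> 11 infected
Step 2: +9 new -> 20 infected
Step 3: +5 new -> 25 infected
Step 4: +1 new -> 26 infected
Step 5: +0 new -> 26 infected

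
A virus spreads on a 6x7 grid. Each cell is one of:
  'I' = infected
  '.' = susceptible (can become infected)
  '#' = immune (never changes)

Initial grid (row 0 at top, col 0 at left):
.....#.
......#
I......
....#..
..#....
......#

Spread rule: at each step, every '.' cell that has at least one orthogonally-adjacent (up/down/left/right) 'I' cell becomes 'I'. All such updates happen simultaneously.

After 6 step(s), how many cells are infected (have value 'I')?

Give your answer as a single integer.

Answer: 31

Derivation:
Step 0 (initial): 1 infected
Step 1: +3 new -> 4 infected
Step 2: +5 new -> 9 infected
Step 3: +6 new -> 15 infected
Step 4: +5 new -> 20 infected
Step 5: +5 new -> 25 infected
Step 6: +6 new -> 31 infected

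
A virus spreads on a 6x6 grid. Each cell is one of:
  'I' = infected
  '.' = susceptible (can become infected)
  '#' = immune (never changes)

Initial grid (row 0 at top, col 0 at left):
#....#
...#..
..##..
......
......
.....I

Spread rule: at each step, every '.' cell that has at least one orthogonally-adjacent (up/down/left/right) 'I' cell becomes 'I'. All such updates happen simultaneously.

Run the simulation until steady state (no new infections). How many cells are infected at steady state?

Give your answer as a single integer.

Answer: 31

Derivation:
Step 0 (initial): 1 infected
Step 1: +2 new -> 3 infected
Step 2: +3 new -> 6 infected
Step 3: +4 new -> 10 infected
Step 4: +5 new -> 15 infected
Step 5: +4 new -> 19 infected
Step 6: +3 new -> 22 infected
Step 7: +3 new -> 25 infected
Step 8: +3 new -> 28 infected
Step 9: +3 new -> 31 infected
Step 10: +0 new -> 31 infected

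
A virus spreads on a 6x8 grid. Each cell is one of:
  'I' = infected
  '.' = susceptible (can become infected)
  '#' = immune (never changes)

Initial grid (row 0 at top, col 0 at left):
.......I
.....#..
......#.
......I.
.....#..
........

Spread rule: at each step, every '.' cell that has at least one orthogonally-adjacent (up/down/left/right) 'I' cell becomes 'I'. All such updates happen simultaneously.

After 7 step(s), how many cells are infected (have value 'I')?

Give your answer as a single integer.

Answer: 43

Derivation:
Step 0 (initial): 2 infected
Step 1: +5 new -> 7 infected
Step 2: +7 new -> 14 infected
Step 3: +6 new -> 20 infected
Step 4: +6 new -> 26 infected
Step 5: +6 new -> 32 infected
Step 6: +6 new -> 38 infected
Step 7: +5 new -> 43 infected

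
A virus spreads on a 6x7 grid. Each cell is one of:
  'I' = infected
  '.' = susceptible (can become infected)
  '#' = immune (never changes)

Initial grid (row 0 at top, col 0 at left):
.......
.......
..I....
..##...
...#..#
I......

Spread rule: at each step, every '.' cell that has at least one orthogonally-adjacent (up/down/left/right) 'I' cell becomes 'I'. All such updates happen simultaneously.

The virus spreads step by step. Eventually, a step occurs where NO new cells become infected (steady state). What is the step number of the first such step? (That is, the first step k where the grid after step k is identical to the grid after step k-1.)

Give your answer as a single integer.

Answer: 7

Derivation:
Step 0 (initial): 2 infected
Step 1: +5 new -> 7 infected
Step 2: +9 new -> 16 infected
Step 3: +8 new -> 24 infected
Step 4: +7 new -> 31 infected
Step 5: +5 new -> 36 infected
Step 6: +2 new -> 38 infected
Step 7: +0 new -> 38 infected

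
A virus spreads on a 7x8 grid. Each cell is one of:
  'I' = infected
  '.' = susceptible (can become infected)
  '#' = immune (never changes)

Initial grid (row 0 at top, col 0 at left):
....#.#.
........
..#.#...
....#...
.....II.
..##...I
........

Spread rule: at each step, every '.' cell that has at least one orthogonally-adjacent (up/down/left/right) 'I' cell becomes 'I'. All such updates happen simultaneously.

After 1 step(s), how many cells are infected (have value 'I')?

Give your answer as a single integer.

Answer: 10

Derivation:
Step 0 (initial): 3 infected
Step 1: +7 new -> 10 infected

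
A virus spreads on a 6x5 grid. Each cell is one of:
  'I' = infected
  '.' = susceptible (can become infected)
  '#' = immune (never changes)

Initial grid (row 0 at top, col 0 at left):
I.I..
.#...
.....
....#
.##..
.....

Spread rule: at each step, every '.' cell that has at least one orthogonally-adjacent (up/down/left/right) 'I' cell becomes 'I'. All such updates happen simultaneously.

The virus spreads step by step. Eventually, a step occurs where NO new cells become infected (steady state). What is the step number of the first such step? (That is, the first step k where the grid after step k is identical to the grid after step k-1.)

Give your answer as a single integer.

Answer: 8

Derivation:
Step 0 (initial): 2 infected
Step 1: +4 new -> 6 infected
Step 2: +4 new -> 10 infected
Step 3: +5 new -> 15 infected
Step 4: +4 new -> 19 infected
Step 5: +2 new -> 21 infected
Step 6: +3 new -> 24 infected
Step 7: +2 new -> 26 infected
Step 8: +0 new -> 26 infected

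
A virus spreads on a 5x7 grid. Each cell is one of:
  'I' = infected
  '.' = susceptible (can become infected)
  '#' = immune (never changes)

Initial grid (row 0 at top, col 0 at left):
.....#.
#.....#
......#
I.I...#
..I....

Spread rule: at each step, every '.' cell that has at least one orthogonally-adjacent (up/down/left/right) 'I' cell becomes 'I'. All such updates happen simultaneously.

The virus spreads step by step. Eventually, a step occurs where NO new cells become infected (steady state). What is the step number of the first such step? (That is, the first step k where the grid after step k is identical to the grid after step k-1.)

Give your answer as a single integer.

Step 0 (initial): 3 infected
Step 1: +7 new -> 10 infected
Step 2: +5 new -> 15 infected
Step 3: +6 new -> 21 infected
Step 4: +5 new -> 26 infected
Step 5: +3 new -> 29 infected
Step 6: +0 new -> 29 infected

Answer: 6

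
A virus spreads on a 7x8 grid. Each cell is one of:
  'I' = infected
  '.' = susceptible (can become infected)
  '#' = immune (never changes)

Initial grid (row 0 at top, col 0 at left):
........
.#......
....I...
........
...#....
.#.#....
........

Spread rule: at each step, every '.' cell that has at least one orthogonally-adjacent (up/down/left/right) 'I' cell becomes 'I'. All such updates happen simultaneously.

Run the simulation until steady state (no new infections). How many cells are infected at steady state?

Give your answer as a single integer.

Answer: 52

Derivation:
Step 0 (initial): 1 infected
Step 1: +4 new -> 5 infected
Step 2: +8 new -> 13 infected
Step 3: +10 new -> 23 infected
Step 4: +10 new -> 33 infected
Step 5: +10 new -> 43 infected
Step 6: +5 new -> 48 infected
Step 7: +3 new -> 51 infected
Step 8: +1 new -> 52 infected
Step 9: +0 new -> 52 infected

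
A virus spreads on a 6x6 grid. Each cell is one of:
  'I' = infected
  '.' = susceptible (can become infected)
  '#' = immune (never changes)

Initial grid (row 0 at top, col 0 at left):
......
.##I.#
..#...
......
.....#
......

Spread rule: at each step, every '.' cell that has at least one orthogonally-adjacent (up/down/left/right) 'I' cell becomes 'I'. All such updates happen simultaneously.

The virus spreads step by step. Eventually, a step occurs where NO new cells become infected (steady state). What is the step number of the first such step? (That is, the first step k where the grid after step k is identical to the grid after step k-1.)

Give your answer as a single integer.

Answer: 8

Derivation:
Step 0 (initial): 1 infected
Step 1: +3 new -> 4 infected
Step 2: +4 new -> 8 infected
Step 3: +6 new -> 14 infected
Step 4: +6 new -> 20 infected
Step 5: +6 new -> 26 infected
Step 6: +4 new -> 30 infected
Step 7: +1 new -> 31 infected
Step 8: +0 new -> 31 infected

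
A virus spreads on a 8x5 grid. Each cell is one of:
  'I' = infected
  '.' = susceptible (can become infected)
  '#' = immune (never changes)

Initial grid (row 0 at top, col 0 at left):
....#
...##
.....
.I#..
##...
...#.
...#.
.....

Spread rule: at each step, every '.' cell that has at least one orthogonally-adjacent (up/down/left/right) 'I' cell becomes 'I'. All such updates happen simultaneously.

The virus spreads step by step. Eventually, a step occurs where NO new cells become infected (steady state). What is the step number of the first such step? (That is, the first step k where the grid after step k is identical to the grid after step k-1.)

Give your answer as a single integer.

Answer: 12

Derivation:
Step 0 (initial): 1 infected
Step 1: +2 new -> 3 infected
Step 2: +3 new -> 6 infected
Step 3: +4 new -> 10 infected
Step 4: +4 new -> 14 infected
Step 5: +3 new -> 17 infected
Step 6: +2 new -> 19 infected
Step 7: +2 new -> 21 infected
Step 8: +3 new -> 24 infected
Step 9: +4 new -> 28 infected
Step 10: +3 new -> 31 infected
Step 11: +1 new -> 32 infected
Step 12: +0 new -> 32 infected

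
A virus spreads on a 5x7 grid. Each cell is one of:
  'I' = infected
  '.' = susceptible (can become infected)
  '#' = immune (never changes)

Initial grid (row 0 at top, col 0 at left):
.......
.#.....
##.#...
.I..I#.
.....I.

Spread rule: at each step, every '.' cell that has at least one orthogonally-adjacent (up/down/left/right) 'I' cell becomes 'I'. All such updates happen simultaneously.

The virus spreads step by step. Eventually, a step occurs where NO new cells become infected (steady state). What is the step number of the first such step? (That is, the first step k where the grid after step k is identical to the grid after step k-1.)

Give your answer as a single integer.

Answer: 8

Derivation:
Step 0 (initial): 3 infected
Step 1: +7 new -> 10 infected
Step 2: +7 new -> 17 infected
Step 3: +5 new -> 22 infected
Step 4: +4 new -> 26 infected
Step 5: +2 new -> 28 infected
Step 6: +1 new -> 29 infected
Step 7: +1 new -> 30 infected
Step 8: +0 new -> 30 infected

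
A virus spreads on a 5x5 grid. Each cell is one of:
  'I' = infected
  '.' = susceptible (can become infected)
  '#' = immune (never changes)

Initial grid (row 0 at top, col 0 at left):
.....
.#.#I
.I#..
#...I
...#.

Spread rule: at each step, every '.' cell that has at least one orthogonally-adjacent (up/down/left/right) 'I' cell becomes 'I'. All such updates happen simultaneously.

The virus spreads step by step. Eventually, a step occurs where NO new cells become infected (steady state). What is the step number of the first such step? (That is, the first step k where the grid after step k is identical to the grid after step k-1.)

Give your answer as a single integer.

Answer: 5

Derivation:
Step 0 (initial): 3 infected
Step 1: +6 new -> 9 infected
Step 2: +5 new -> 14 infected
Step 3: +4 new -> 18 infected
Step 4: +2 new -> 20 infected
Step 5: +0 new -> 20 infected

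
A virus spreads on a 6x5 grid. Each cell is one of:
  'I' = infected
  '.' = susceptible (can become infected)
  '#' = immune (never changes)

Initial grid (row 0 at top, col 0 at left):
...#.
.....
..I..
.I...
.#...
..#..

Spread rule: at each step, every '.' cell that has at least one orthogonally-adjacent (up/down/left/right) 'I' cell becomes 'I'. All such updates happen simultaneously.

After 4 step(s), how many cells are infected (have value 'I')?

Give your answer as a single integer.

Step 0 (initial): 2 infected
Step 1: +5 new -> 7 infected
Step 2: +8 new -> 15 infected
Step 3: +6 new -> 21 infected
Step 4: +5 new -> 26 infected

Answer: 26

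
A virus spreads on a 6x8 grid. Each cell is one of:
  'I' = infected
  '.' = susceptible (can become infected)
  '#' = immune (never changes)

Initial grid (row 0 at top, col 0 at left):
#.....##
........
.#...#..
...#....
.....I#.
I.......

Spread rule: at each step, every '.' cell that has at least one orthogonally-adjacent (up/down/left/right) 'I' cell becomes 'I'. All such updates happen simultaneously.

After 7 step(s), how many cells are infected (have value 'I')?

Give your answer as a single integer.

Step 0 (initial): 2 infected
Step 1: +5 new -> 7 infected
Step 2: +8 new -> 15 infected
Step 3: +8 new -> 23 infected
Step 4: +7 new -> 30 infected
Step 5: +6 new -> 36 infected
Step 6: +4 new -> 40 infected
Step 7: +1 new -> 41 infected

Answer: 41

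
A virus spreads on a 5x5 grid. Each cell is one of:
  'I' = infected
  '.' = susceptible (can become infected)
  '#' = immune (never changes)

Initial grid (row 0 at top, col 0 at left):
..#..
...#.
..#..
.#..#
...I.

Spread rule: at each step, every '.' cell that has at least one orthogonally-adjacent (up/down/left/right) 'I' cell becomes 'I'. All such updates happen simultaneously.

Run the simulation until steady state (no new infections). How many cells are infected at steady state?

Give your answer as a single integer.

Step 0 (initial): 1 infected
Step 1: +3 new -> 4 infected
Step 2: +3 new -> 7 infected
Step 3: +2 new -> 9 infected
Step 4: +2 new -> 11 infected
Step 5: +2 new -> 13 infected
Step 6: +3 new -> 16 infected
Step 7: +2 new -> 18 infected
Step 8: +2 new -> 20 infected
Step 9: +0 new -> 20 infected

Answer: 20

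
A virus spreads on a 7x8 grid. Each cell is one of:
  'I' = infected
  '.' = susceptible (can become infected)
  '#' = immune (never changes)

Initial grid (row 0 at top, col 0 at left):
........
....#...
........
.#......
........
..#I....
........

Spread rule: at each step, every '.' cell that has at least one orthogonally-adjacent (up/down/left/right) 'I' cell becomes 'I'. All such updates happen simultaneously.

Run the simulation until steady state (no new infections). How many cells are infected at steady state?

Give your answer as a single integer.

Answer: 53

Derivation:
Step 0 (initial): 1 infected
Step 1: +3 new -> 4 infected
Step 2: +6 new -> 10 infected
Step 3: +8 new -> 18 infected
Step 4: +10 new -> 28 infected
Step 5: +9 new -> 37 infected
Step 6: +7 new -> 44 infected
Step 7: +5 new -> 49 infected
Step 8: +3 new -> 52 infected
Step 9: +1 new -> 53 infected
Step 10: +0 new -> 53 infected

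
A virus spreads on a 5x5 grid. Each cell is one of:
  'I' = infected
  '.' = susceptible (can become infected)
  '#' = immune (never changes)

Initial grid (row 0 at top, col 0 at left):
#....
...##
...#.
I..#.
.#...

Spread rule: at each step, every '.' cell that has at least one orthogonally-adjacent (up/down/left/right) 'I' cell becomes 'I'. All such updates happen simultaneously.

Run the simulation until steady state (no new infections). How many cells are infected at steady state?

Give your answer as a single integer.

Step 0 (initial): 1 infected
Step 1: +3 new -> 4 infected
Step 2: +3 new -> 7 infected
Step 3: +3 new -> 10 infected
Step 4: +3 new -> 13 infected
Step 5: +2 new -> 15 infected
Step 6: +2 new -> 17 infected
Step 7: +2 new -> 19 infected
Step 8: +0 new -> 19 infected

Answer: 19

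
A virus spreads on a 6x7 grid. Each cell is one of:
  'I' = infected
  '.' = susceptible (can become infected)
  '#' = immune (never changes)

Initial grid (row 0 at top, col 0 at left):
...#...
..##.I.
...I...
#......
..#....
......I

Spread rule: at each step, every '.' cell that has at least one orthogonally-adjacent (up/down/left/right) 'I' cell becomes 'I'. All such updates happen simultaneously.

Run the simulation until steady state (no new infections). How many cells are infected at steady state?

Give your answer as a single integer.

Answer: 37

Derivation:
Step 0 (initial): 3 infected
Step 1: +9 new -> 12 infected
Step 2: +11 new -> 23 infected
Step 3: +5 new -> 28 infected
Step 4: +4 new -> 32 infected
Step 5: +4 new -> 36 infected
Step 6: +1 new -> 37 infected
Step 7: +0 new -> 37 infected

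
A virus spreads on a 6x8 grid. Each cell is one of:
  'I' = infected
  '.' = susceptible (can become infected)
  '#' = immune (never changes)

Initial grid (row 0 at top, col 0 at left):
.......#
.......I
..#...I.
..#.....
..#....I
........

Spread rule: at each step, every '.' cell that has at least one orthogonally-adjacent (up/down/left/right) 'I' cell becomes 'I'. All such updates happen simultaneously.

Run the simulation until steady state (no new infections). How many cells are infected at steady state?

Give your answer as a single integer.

Answer: 44

Derivation:
Step 0 (initial): 3 infected
Step 1: +7 new -> 10 infected
Step 2: +6 new -> 16 infected
Step 3: +6 new -> 22 infected
Step 4: +5 new -> 27 infected
Step 5: +3 new -> 30 infected
Step 6: +3 new -> 33 infected
Step 7: +4 new -> 37 infected
Step 8: +5 new -> 42 infected
Step 9: +2 new -> 44 infected
Step 10: +0 new -> 44 infected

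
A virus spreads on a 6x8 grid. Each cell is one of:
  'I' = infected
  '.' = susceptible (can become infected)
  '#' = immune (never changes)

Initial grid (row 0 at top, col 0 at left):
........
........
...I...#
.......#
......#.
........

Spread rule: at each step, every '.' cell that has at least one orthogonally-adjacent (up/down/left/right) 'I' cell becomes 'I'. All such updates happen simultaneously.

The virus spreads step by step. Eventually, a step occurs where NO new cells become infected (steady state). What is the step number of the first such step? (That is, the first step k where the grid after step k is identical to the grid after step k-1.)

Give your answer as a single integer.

Step 0 (initial): 1 infected
Step 1: +4 new -> 5 infected
Step 2: +8 new -> 13 infected
Step 3: +11 new -> 24 infected
Step 4: +10 new -> 34 infected
Step 5: +6 new -> 40 infected
Step 6: +3 new -> 43 infected
Step 7: +1 new -> 44 infected
Step 8: +1 new -> 45 infected
Step 9: +0 new -> 45 infected

Answer: 9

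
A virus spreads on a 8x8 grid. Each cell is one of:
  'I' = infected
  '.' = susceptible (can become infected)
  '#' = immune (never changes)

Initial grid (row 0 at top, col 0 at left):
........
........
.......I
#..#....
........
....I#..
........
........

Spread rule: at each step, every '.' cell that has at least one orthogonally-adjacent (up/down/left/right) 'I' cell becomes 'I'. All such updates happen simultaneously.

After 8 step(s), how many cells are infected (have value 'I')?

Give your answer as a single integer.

Answer: 60

Derivation:
Step 0 (initial): 2 infected
Step 1: +6 new -> 8 infected
Step 2: +12 new -> 20 infected
Step 3: +12 new -> 32 infected
Step 4: +11 new -> 43 infected
Step 5: +8 new -> 51 infected
Step 6: +4 new -> 55 infected
Step 7: +3 new -> 58 infected
Step 8: +2 new -> 60 infected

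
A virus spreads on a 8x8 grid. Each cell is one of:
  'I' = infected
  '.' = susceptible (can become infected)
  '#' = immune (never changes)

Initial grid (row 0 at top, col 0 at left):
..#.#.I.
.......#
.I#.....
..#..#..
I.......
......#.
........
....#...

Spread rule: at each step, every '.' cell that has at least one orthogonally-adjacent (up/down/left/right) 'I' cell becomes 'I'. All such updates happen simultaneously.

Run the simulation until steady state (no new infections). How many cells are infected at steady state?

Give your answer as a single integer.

Answer: 56

Derivation:
Step 0 (initial): 3 infected
Step 1: +9 new -> 12 infected
Step 2: +8 new -> 20 infected
Step 3: +10 new -> 30 infected
Step 4: +10 new -> 40 infected
Step 5: +6 new -> 46 infected
Step 6: +4 new -> 50 infected
Step 7: +2 new -> 52 infected
Step 8: +3 new -> 55 infected
Step 9: +1 new -> 56 infected
Step 10: +0 new -> 56 infected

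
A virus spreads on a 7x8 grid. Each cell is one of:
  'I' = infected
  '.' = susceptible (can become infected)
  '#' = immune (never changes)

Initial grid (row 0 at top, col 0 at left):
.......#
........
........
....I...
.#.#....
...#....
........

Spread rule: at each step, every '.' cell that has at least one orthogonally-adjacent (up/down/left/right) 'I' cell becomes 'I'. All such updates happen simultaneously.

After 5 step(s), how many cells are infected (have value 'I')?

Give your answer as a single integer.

Step 0 (initial): 1 infected
Step 1: +4 new -> 5 infected
Step 2: +7 new -> 12 infected
Step 3: +11 new -> 23 infected
Step 4: +12 new -> 35 infected
Step 5: +10 new -> 45 infected

Answer: 45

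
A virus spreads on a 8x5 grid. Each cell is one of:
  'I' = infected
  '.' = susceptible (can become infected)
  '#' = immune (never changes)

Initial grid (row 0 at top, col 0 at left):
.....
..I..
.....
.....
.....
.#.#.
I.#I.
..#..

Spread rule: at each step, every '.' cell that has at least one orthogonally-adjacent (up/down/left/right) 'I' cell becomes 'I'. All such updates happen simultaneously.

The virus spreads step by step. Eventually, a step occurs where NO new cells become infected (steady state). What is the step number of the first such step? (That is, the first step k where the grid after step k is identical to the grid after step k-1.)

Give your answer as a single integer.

Answer: 5

Derivation:
Step 0 (initial): 3 infected
Step 1: +9 new -> 12 infected
Step 2: +11 new -> 23 infected
Step 3: +10 new -> 33 infected
Step 4: +3 new -> 36 infected
Step 5: +0 new -> 36 infected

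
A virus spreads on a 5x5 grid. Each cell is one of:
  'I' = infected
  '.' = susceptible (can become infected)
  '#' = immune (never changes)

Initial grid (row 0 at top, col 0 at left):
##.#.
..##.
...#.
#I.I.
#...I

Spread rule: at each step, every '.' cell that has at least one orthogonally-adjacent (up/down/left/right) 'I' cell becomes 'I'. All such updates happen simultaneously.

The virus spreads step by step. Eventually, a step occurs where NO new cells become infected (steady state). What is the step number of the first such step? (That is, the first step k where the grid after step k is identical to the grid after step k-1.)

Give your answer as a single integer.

Answer: 5

Derivation:
Step 0 (initial): 3 infected
Step 1: +5 new -> 8 infected
Step 2: +5 new -> 13 infected
Step 3: +2 new -> 15 infected
Step 4: +1 new -> 16 infected
Step 5: +0 new -> 16 infected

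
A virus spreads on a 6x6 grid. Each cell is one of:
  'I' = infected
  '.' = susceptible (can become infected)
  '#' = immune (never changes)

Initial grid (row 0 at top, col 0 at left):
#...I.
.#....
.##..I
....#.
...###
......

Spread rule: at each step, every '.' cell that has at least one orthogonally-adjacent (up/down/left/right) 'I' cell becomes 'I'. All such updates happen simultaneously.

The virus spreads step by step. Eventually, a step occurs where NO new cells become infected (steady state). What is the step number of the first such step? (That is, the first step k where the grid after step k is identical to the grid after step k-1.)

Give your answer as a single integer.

Answer: 10

Derivation:
Step 0 (initial): 2 infected
Step 1: +6 new -> 8 infected
Step 2: +3 new -> 11 infected
Step 3: +3 new -> 14 infected
Step 4: +1 new -> 15 infected
Step 5: +2 new -> 17 infected
Step 6: +3 new -> 20 infected
Step 7: +4 new -> 24 infected
Step 8: +3 new -> 27 infected
Step 9: +1 new -> 28 infected
Step 10: +0 new -> 28 infected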